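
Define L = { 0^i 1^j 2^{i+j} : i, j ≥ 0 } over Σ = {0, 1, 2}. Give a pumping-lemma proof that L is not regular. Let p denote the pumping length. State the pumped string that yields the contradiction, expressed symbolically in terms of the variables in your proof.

0^{p+k} 1^p 2^{2p}

Assume L is regular. Let p be the pumping length given by the pumping lemma.
Take w = 0^p 1^p 2^{2p} ∈ L (with i=j=p, i+j=2p), |w| = 4p ≥ p.
The pumping lemma gives a decomposition w = xyz where |xy| ≤ p and |y| ≥ 1.
Because |xy| ≤ p and w begins with p copies of 0, we have y = 0^k with 1 ≤ k ≤ p.
Consider xy^2z = 0^{p+k} 1^p 2^{2p}. Now the 0- and 1-counts sum to 2p+k, but the 2-count is 2p ≠ 2p+k. So xy^2z ∉ L.
This contradicts the pumping lemma, so L is not regular.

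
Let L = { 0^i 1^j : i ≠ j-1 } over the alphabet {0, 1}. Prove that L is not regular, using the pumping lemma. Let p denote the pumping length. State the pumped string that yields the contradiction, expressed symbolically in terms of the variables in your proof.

0^{p+p!} 1^{p+p!+1}

Assume L is regular. Let p be the pumping length given by the pumping lemma.
Choose w = 0^p 1^{p+p!+1}. Since p ≠ (p+p!+1)-1 = p+p!, w ∈ L; and |w| ≥ p.
By the pumping lemma, w = xyz with |xy| ≤ p and |y| > 0.
The first p characters of w are 0's, so xy (and hence y) consists only of 0's. Write y = 0^k, 1 ≤ k ≤ p.
Since 1 ≤ k ≤ p, k divides p!; set t = 1 + p!/k. Then xy^t z has p + (p!/k)·k = p + p! copies of 0. Now the 0-count is p+p! and (1-count)-1 = (p+p!+1)-1 = p+p!, so i ≠ j-1 fails. So xy^t z = 0^{p+p!} 1^{p+p!+1} ∉ L.
This contradicts the pumping lemma, so L is not regular.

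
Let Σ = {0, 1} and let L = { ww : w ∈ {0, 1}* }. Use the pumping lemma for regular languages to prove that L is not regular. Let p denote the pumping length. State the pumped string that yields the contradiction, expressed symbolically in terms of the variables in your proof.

0^{p+k} 1^p 0^p 1^p

Toward a contradiction, assume L is regular with pumping length p.
Take w = 0^p 1^p 0^p 1^p = uu where u = 0^p1^p; then w ∈ L and |w| = 4p ≥ p.
By the pumping lemma, w = xyz with |xy| ≤ p and y is nonempty.
Because |xy| ≤ p and w begins with p copies of 0, we have y = 0^k with 1 ≤ k ≤ p.
Pump with i = 2: xy^2z = 0^{p+k} 1^p 0^p 1^p, of length 4p+k. Suppose this equals vv. The string starts with 0 and ends with 1, so v does too; thus the boundary between the two copies of v is a 1→0 transition. There is exactly one such transition, at position 2p+k, so |v| = 2p+k and |vv| = 4p+2k ≠ 4p+k since k ≥ 1. So xy^2z ∉ L.
This is a contradiction; hence L is not regular.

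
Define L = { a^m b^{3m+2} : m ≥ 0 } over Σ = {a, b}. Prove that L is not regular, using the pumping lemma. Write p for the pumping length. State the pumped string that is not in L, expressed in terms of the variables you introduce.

Suppose for contradiction that L is regular, and let p be the pumping length.
Choose w = a^p b^{3p+2}, which is in L with |w| = 4p+2 ≥ p.
Write w = xyz as guaranteed by the lemma, with |xy| ≤ p and |y| > 0.
Since the first p symbols of w are all a's and |xy| ≤ p, y lies entirely in the leading a-block: y = a^k for some k with 1 ≤ k ≤ p.
Pump with i = 2: xy^2z = a^{p+k} b^{3p+2}. For this to lie in L we would need 3p+2 = 3(p+k)+2, which forces k = 0. But k ≥ 1, so xy^2z ∉ L.
This is a contradiction; hence L is not regular.

a^{p+k} b^{3p+2}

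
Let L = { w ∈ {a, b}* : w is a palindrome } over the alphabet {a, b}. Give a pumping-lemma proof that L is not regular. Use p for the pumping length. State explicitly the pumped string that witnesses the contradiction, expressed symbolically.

a^{p+k} b a^p

Assume L is regular. Let p be the pumping length given by the pumping lemma.
Take w = a^p b a^p, a palindrome of length 2p+1 ≥ p.
Write w = xyz as guaranteed by the lemma, with |xy| ≤ p and |y| ≥ 1.
The first p characters of w are a's, so xy (and hence y) consists only of a's. Write y = a^k, 1 ≤ k ≤ p.
Pump with i = 2: xy^2z = a^{p+k} b a^p. Its reverse is a^p b a^{p+k}, which differs from xy^2z since k ≥ 1. So xy^2z is not a palindrome and xy^2z ∉ L.
Contradiction. Therefore L is not regular.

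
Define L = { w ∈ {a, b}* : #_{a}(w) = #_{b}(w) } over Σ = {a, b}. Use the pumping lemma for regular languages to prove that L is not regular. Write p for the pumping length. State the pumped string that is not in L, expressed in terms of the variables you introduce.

Assume L is regular. Let p be the pumping length given by the pumping lemma.
Choose w = a^p b^p ∈ L with |w| = 2p ≥ p.
By the pumping lemma, w = xyz with |xy| ≤ p and y is nonempty.
The first p characters of w are a's, so xy (and hence y) consists only of a's. Write y = a^k, 1 ≤ k ≤ p.
Pump with i = 2: xy^2z = a^{p+k} b^p has p+k occurrences of a but only p of b. Since k ≥ 1 the counts differ, so xy^2z ∉ L.
This contradicts the pumping lemma, so L is not regular.

a^{p+k} b^p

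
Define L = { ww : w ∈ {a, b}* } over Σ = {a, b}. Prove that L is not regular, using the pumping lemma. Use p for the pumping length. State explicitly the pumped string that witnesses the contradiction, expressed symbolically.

a^{p+k} b^p a^p b^p

Toward a contradiction, assume L is regular with pumping length p.
Take w = a^p b^p a^p b^p = uu where u = a^pb^p; then w ∈ L and |w| = 4p ≥ p.
Write w = xyz as guaranteed by the lemma, with |xy| ≤ p and y is nonempty.
The first p characters of w are a's, so xy (and hence y) consists only of a's. Write y = a^k, 1 ≤ k ≤ p.
Pump with i = 2: xy^2z = a^{p+k} b^p a^p b^p, of length 4p+k. Suppose this equals vv. The string starts with a and ends with b, so v does too; thus the boundary between the two copies of v is a b→a transition. There is exactly one such transition, at position 2p+k, so |v| = 2p+k and |vv| = 4p+2k ≠ 4p+k since k ≥ 1. So xy^2z ∉ L.
This is a contradiction; hence L is not regular.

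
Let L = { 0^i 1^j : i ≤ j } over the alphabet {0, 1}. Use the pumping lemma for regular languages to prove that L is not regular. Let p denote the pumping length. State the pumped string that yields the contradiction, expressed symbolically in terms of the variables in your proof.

0^{p+k} 1^p

Assume L is regular. Let p be the pumping length given by the pumping lemma.
Choose w = 0^p 1^p ∈ L, with |w| = 2p ≥ p.
By the pumping lemma, w = xyz with |xy| ≤ p and |y| > 0.
Because |xy| ≤ p and w begins with p copies of 0, we have y = 0^k with 1 ≤ k ≤ p.
Consider xy^2z = 0^{p+k} 1^p. Since k ≥ 1, the 0-count p+k exceeds the 1-count p, so i ≤ j fails; thus xy^2z ∉ L.
Contradiction. Therefore L is not regular.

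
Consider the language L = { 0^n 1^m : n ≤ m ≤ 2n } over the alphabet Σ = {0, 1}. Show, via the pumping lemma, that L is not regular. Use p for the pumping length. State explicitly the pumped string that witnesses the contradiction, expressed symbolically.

0^{p+k} 1^p

Toward a contradiction, assume L is regular with pumping length p.
Take w = 0^p 1^p ∈ L (since p ≤ p ≤ 2p), with |w| = 2p ≥ p.
The pumping lemma gives a decomposition w = xyz where |xy| ≤ p and |y| > 0.
The first p characters of w are 0's, so xy (and hence y) consists only of 0's. Write y = 0^k, 1 ≤ k ≤ p.
Pump with i = 2: xy^2z = 0^{p+k} 1^p. Now n = p+k > p = m, so the condition n ≤ m fails. Thus xy^2z ∉ L.
This is a contradiction; hence L is not regular.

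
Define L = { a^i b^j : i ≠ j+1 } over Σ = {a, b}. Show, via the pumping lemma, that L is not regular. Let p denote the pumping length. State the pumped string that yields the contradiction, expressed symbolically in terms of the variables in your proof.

a^{p+p!} b^{p+p!-1}

Assume L is regular. Let p be the pumping length given by the pumping lemma.
Choose w = a^p b^{p+p!-1}. Since p ≠ (p+p!-1)+1 = p+p!, w ∈ L; and |w| ≥ p.
Write w = xyz as guaranteed by the lemma, with |xy| ≤ p and |y| ≥ 1.
The first p characters of w are a's, so xy (and hence y) consists only of a's. Write y = a^k, 1 ≤ k ≤ p.
Since 1 ≤ k ≤ p, k divides p!; set t = 1 + p!/k. Then xy^t z has p + (p!/k)·k = p + p! copies of a. Now the a-count is p+p! and (b-count)+1 = (p+p!-1)+1 = p+p!, so i ≠ j+1 fails. So xy^t z = a^{p+p!} b^{p+p!-1} ∉ L.
This is a contradiction; hence L is not regular.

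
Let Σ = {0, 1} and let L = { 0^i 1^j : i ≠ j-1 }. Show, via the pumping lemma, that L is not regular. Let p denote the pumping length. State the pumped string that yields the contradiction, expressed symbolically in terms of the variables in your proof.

0^{p+p!} 1^{p+p!+1}

Suppose for contradiction that L is regular, and let p be the pumping length.
Choose w = 0^p 1^{p+p!+1}. Since p ≠ (p+p!+1)-1 = p+p!, w ∈ L; and |w| ≥ p.
By the pumping lemma, w = xyz with |xy| ≤ p and |y| ≥ 1.
Since the first p symbols of w are all 0's and |xy| ≤ p, y lies entirely in the leading 0-block: y = 0^k for some k with 1 ≤ k ≤ p.
Since 1 ≤ k ≤ p, k divides p!; set t = 1 + p!/k. Then xy^t z has p + (p!/k)·k = p + p! copies of 0. Now the 0-count is p+p! and (1-count)-1 = (p+p!+1)-1 = p+p!, so i ≠ j-1 fails. So xy^t z = 0^{p+p!} 1^{p+p!+1} ∉ L.
This is a contradiction; hence L is not regular.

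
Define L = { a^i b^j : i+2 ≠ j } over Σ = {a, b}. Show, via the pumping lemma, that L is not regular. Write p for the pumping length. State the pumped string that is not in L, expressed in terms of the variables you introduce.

Toward a contradiction, assume L is regular with pumping length p.
Choose w = a^p b^{p+p!+2}. Since p ≠ (p+p!+2)-2 = p+p!, w ∈ L; and |w| ≥ p.
The pumping lemma gives a decomposition w = xyz where |xy| ≤ p and |y| ≥ 1.
The first p characters of w are a's, so xy (and hence y) consists only of a's. Write y = a^k, 1 ≤ k ≤ p.
Since 1 ≤ k ≤ p, k divides p!; set t = 1 + p!/k. Then xy^t z has p + (p!/k)·k = p + p! copies of a. Now the a-count is p+p! and (b-count)-2 = (p+p!+2)-2 = p+p!, so i+2 ≠ j fails. So xy^t z = a^{p+p!} b^{p+p!+2} ∉ L.
This contradicts the pumping lemma, so L is not regular.

a^{p+p!} b^{p+p!+2}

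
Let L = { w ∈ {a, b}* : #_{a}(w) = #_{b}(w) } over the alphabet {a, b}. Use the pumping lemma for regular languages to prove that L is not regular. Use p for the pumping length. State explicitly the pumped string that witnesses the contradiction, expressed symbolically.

a^{p+k} b^p

Suppose for contradiction that L is regular, and let p be the pumping length.
Choose w = a^p b^p ∈ L with |w| = 2p ≥ p.
The pumping lemma gives a decomposition w = xyz where |xy| ≤ p and y is nonempty.
Because |xy| ≤ p and w begins with p copies of a, we have y = a^k with 1 ≤ k ≤ p.
Pump with i = 2: xy^2z = a^{p+k} b^p has p+k occurrences of a but only p of b. Since k ≥ 1 the counts differ, so xy^2z ∉ L.
This is a contradiction; hence L is not regular.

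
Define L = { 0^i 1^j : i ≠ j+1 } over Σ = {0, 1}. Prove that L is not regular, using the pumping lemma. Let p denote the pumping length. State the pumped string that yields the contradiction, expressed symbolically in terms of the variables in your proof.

0^{p+p!} 1^{p+p!-1}

Toward a contradiction, assume L is regular with pumping length p.
Choose w = 0^p 1^{p+p!-1}. Since p ≠ (p+p!-1)+1 = p+p!, w ∈ L; and |w| ≥ p.
By the pumping lemma, w = xyz with |xy| ≤ p and |y| > 0.
The first p characters of w are 0's, so xy (and hence y) consists only of 0's. Write y = 0^k, 1 ≤ k ≤ p.
Since 1 ≤ k ≤ p, k divides p!; set t = 1 + p!/k. Then xy^t z has p + (p!/k)·k = p + p! copies of 0. Now the 0-count is p+p! and (1-count)+1 = (p+p!-1)+1 = p+p!, so i ≠ j+1 fails. So xy^t z = 0^{p+p!} 1^{p+p!-1} ∉ L.
This is a contradiction; hence L is not regular.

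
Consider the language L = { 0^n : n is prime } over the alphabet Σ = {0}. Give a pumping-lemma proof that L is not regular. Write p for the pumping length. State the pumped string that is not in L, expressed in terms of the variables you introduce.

Toward a contradiction, assume L is regular with pumping length p.
Let q be a prime with q ≥ p+2 (infinitely many primes exist), and take w = 0^q ∈ L with |w| = q ≥ p.
The pumping lemma gives a decomposition w = xyz where |xy| ≤ p and y is nonempty.
Then y = 0^k for some k with 1 ≤ k ≤ p.
Since 1 ≤ k ≤ p, |xz| = q-k. Pump with i = q+1: |xy^{q+1}z| = (q-k)+(q+1)k = q+qk = q(1+k), which is composite (both factors ≥ 2). So xy^{q+1}z = 0^{q(1+k)} ∉ L.
This is a contradiction; hence L is not regular.

0^{q(1+k)}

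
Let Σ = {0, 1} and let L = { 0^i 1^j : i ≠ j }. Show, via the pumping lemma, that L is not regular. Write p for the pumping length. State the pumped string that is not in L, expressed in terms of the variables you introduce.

Assume L is regular; let p be its pumping constant.
Choose w = 0^p 1^{p+p!}. Since p ≠ p+p!, w ∈ L; and |w| ≥ p.
By the pumping lemma, w = xyz with |xy| ≤ p and |y| ≥ 1.
Because |xy| ≤ p and w begins with p copies of 0, we have y = 0^k with 1 ≤ k ≤ p.
Since 1 ≤ k ≤ p, k divides p!; set t = 1 + p!/k. Then xy^t z has p + (p!/k)·k = p + p! copies of 0. Now the 0-count equals the 1-count, so i ≠ j fails. So xy^t z = 0^{p+p!} 1^{p+p!} ∉ L.
Contradiction. Therefore L is not regular.

0^{p+p!} 1^{p+p!}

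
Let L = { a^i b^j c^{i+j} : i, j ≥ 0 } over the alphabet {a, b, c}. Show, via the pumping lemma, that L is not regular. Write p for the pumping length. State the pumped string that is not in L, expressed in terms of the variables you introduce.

Assume L is regular. Let p be the pumping length given by the pumping lemma.
Take w = a^p b^p c^{2p} ∈ L (with i=j=p, i+j=2p), |w| = 4p ≥ p.
Write w = xyz as guaranteed by the lemma, with |xy| ≤ p and y is nonempty.
Because |xy| ≤ p and w begins with p copies of a, we have y = a^k with 1 ≤ k ≤ p.
Consider xy^2z = a^{p+k} b^p c^{2p}. Now the a- and b-counts sum to 2p+k, but the c-count is 2p ≠ 2p+k. So xy^2z ∉ L.
This is a contradiction; hence L is not regular.

a^{p+k} b^p c^{2p}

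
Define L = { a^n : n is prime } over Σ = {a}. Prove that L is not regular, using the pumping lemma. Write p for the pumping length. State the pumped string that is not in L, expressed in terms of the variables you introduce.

a^{q(1+k)}

Assume L is regular. Let p be the pumping length given by the pumping lemma.
Let q be a prime with q ≥ p+2 (infinitely many primes exist), and take w = a^q ∈ L with |w| = q ≥ p.
Write w = xyz as guaranteed by the lemma, with |xy| ≤ p and |y| ≥ 1.
Then y = a^k for some k with 1 ≤ k ≤ p.
Since 1 ≤ k ≤ p, |xz| = q-k. Pump with i = q+1: |xy^{q+1}z| = (q-k)+(q+1)k = q+qk = q(1+k), which is composite (both factors ≥ 2). So xy^{q+1}z = a^{q(1+k)} ∉ L.
Contradiction. Therefore L is not regular.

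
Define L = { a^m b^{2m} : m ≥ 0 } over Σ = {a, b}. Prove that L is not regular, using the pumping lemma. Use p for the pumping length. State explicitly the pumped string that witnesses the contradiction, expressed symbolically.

a^{p+k} b^{2p}

Suppose for contradiction that L is regular, and let p be the pumping length.
Let w = a^p b^{2p} ∈ L; note |w| = 3p ≥ p.
The pumping lemma gives a decomposition w = xyz where |xy| ≤ p and y is nonempty.
The first p characters of w are a's, so xy (and hence y) consists only of a's. Write y = a^k, 1 ≤ k ≤ p.
Pump with i = 2: xy^2z = a^{p+k} b^{2p}. For this to lie in L we would need 2p = 2(p+k), which forces k = 0. But k ≥ 1, so xy^2z ∉ L.
This contradicts the pumping lemma, so L is not regular.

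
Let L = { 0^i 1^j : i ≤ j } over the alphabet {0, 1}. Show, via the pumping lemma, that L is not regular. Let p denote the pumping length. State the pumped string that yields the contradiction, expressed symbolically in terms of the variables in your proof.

0^{p+k} 1^p

Assume L is regular. Let p be the pumping length given by the pumping lemma.
Choose w = 0^p 1^p ∈ L, with |w| = 2p ≥ p.
Write w = xyz as guaranteed by the lemma, with |xy| ≤ p and |y| ≥ 1.
Since the first p symbols of w are all 0's and |xy| ≤ p, y lies entirely in the leading 0-block: y = 0^k for some k with 1 ≤ k ≤ p.
Consider xy^2z = 0^{p+k} 1^p. Since k ≥ 1, the 0-count p+k exceeds the 1-count p, so i ≤ j fails; thus xy^2z ∉ L.
Contradiction. Therefore L is not regular.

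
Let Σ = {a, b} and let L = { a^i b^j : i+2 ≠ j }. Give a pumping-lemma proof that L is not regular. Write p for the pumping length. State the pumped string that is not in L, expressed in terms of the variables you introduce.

Assume L is regular. Let p be the pumping length given by the pumping lemma.
Choose w = a^p b^{p+p!+2}. Since p ≠ (p+p!+2)-2 = p+p!, w ∈ L; and |w| ≥ p.
The pumping lemma gives a decomposition w = xyz where |xy| ≤ p and y is nonempty.
Since the first p symbols of w are all a's and |xy| ≤ p, y lies entirely in the leading a-block: y = a^k for some k with 1 ≤ k ≤ p.
Since 1 ≤ k ≤ p, k divides p!; set t = 1 + p!/k. Then xy^t z has p + (p!/k)·k = p + p! copies of a. Now the a-count is p+p! and (b-count)-2 = (p+p!+2)-2 = p+p!, so i+2 ≠ j fails. So xy^t z = a^{p+p!} b^{p+p!+2} ∉ L.
Contradiction. Therefore L is not regular.

a^{p+p!} b^{p+p!+2}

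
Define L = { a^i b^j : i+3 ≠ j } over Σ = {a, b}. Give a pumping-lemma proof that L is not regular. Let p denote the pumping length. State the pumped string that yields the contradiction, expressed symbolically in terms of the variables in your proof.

Toward a contradiction, assume L is regular with pumping length p.
Choose w = a^p b^{p+p!+3}. Since p ≠ (p+p!+3)-3 = p+p!, w ∈ L; and |w| ≥ p.
The pumping lemma gives a decomposition w = xyz where |xy| ≤ p and |y| ≥ 1.
The first p characters of w are a's, so xy (and hence y) consists only of a's. Write y = a^k, 1 ≤ k ≤ p.
Since 1 ≤ k ≤ p, k divides p!; set t = 1 + p!/k. Then xy^t z has p + (p!/k)·k = p + p! copies of a. Now the a-count is p+p! and (b-count)-3 = (p+p!+3)-3 = p+p!, so i+3 ≠ j fails. So xy^t z = a^{p+p!} b^{p+p!+3} ∉ L.
This is a contradiction; hence L is not regular.

a^{p+p!} b^{p+p!+3}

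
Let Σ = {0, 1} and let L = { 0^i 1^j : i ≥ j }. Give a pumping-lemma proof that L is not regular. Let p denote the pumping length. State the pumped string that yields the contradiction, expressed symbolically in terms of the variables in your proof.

Suppose for contradiction that L is regular, and let p be the pumping length.
Choose w = 0^p 1^p ∈ L, with |w| = 2p ≥ p.
The pumping lemma gives a decomposition w = xyz where |xy| ≤ p and y is nonempty.
The first p characters of w are 0's, so xy (and hence y) consists only of 0's. Write y = 0^k, 1 ≤ k ≤ p.
Consider xy^0z = xz = 0^{p-k} 1^p. Since k ≥ 1, the 0-count p-k is less than p, so i ≥ j fails; thus xz ∉ L.
This is a contradiction; hence L is not regular.

0^{p-k} 1^p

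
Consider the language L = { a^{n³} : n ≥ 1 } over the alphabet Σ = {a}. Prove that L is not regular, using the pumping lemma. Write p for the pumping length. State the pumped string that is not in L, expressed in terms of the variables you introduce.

Assume L is regular. Let p be the pumping length given by the pumping lemma.
Take w = a^{p³} ∈ L with |w| = p³ ≥ p.
By the pumping lemma, w = xyz with |xy| ≤ p and |y| > 0.
Then y = a^k for some k with 1 ≤ k ≤ p.
Pump with i = 2: xy^2z = a^{p³+k}. Since 1 ≤ k ≤ p, p³ < p³+k ≤ p³+p < p³+3p²+3p+1 = (p+1)³, so p³+k is not a perfect cube. So xy^2z ∉ L.
This is a contradiction; hence L is not regular.

a^{p³+k}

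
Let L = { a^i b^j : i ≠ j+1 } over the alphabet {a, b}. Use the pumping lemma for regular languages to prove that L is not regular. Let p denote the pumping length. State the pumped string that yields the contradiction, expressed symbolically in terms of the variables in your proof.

Toward a contradiction, assume L is regular with pumping length p.
Choose w = a^p b^{p+p!-1}. Since p ≠ (p+p!-1)+1 = p+p!, w ∈ L; and |w| ≥ p.
The pumping lemma gives a decomposition w = xyz where |xy| ≤ p and |y| ≥ 1.
The first p characters of w are a's, so xy (and hence y) consists only of a's. Write y = a^k, 1 ≤ k ≤ p.
Since 1 ≤ k ≤ p, k divides p!; set t = 1 + p!/k. Then xy^t z has p + (p!/k)·k = p + p! copies of a. Now the a-count is p+p! and (b-count)+1 = (p+p!-1)+1 = p+p!, so i ≠ j+1 fails. So xy^t z = a^{p+p!} b^{p+p!-1} ∉ L.
This contradicts the pumping lemma, so L is not regular.

a^{p+p!} b^{p+p!-1}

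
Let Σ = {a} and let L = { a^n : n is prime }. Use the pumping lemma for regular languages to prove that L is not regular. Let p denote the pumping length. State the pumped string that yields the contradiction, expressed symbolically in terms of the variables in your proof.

Suppose for contradiction that L is regular, and let p be the pumping length.
Let q be a prime with q ≥ p+2 (infinitely many primes exist), and take w = a^q ∈ L with |w| = q ≥ p.
Write w = xyz as guaranteed by the lemma, with |xy| ≤ p and |y| > 0.
Then y = a^k for some k with 1 ≤ k ≤ p.
Since 1 ≤ k ≤ p, |xz| = q-k. Pump with i = q+1: |xy^{q+1}z| = (q-k)+(q+1)k = q+qk = q(1+k), which is composite (both factors ≥ 2). So xy^{q+1}z = a^{q(1+k)} ∉ L.
This contradicts the pumping lemma, so L is not regular.

a^{q(1+k)}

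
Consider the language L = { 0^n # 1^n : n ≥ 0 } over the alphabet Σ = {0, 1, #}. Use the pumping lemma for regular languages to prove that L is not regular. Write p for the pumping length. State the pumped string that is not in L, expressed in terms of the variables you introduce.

Toward a contradiction, assume L is regular with pumping length p.
Take w = 0^p # 1^p ∈ L with |w| = 2p+1 ≥ p.
Write w = xyz as guaranteed by the lemma, with |xy| ≤ p and |y| > 0.
The first p characters of w are 0's, so xy (and hence y) consists only of 0's. Write y = 0^k, 1 ≤ k ≤ p.
Pump with i = 2: xy^2z = 0^{p+k} # 1^p, which would require p+k = p. But k ≥ 1, so xy^2z ∉ L.
This contradicts the pumping lemma, so L is not regular.

0^{p+k} # 1^p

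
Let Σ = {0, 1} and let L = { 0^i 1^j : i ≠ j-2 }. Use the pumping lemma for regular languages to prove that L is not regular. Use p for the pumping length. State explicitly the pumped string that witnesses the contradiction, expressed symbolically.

0^{p+p!} 1^{p+p!+2}

Assume L is regular. Let p be the pumping length given by the pumping lemma.
Choose w = 0^p 1^{p+p!+2}. Since p ≠ (p+p!+2)-2 = p+p!, w ∈ L; and |w| ≥ p.
The pumping lemma gives a decomposition w = xyz where |xy| ≤ p and y is nonempty.
Because |xy| ≤ p and w begins with p copies of 0, we have y = 0^k with 1 ≤ k ≤ p.
Since 1 ≤ k ≤ p, k divides p!; set t = 1 + p!/k. Then xy^t z has p + (p!/k)·k = p + p! copies of 0. Now the 0-count is p+p! and (1-count)-2 = (p+p!+2)-2 = p+p!, so i ≠ j-2 fails. So xy^t z = 0^{p+p!} 1^{p+p!+2} ∉ L.
This contradicts the pumping lemma, so L is not regular.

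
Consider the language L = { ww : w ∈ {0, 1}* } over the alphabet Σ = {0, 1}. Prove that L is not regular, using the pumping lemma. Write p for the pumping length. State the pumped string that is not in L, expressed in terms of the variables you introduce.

Toward a contradiction, assume L is regular with pumping length p.
Take w = 0^p 1^p 0^p 1^p = uu where u = 0^p1^p; then w ∈ L and |w| = 4p ≥ p.
Write w = xyz as guaranteed by the lemma, with |xy| ≤ p and |y| ≥ 1.
Since the first p symbols of w are all 0's and |xy| ≤ p, y lies entirely in the leading 0-block: y = 0^k for some k with 1 ≤ k ≤ p.
Pump with i = 2: xy^2z = 0^{p+k} 1^p 0^p 1^p, of length 4p+k. Suppose this equals vv. The string starts with 0 and ends with 1, so v does too; thus the boundary between the two copies of v is a 1→0 transition. There is exactly one such transition, at position 2p+k, so |v| = 2p+k and |vv| = 4p+2k ≠ 4p+k since k ≥ 1. So xy^2z ∉ L.
This contradicts the pumping lemma, so L is not regular.

0^{p+k} 1^p 0^p 1^p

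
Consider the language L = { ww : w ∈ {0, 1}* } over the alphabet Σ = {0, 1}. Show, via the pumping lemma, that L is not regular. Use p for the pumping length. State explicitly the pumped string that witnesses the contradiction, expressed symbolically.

0^{p+k} 1^p 0^p 1^p

Assume L is regular. Let p be the pumping length given by the pumping lemma.
Take w = 0^p 1^p 0^p 1^p = uu where u = 0^p1^p; then w ∈ L and |w| = 4p ≥ p.
By the pumping lemma, w = xyz with |xy| ≤ p and y is nonempty.
Because |xy| ≤ p and w begins with p copies of 0, we have y = 0^k with 1 ≤ k ≤ p.
Pump with i = 2: xy^2z = 0^{p+k} 1^p 0^p 1^p, of length 4p+k. Suppose this equals vv. The string starts with 0 and ends with 1, so v does too; thus the boundary between the two copies of v is a 1→0 transition. There is exactly one such transition, at position 2p+k, so |v| = 2p+k and |vv| = 4p+2k ≠ 4p+k since k ≥ 1. So xy^2z ∉ L.
This is a contradiction; hence L is not regular.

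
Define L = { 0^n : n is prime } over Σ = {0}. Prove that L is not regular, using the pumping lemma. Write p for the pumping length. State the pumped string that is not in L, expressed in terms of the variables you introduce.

Assume L is regular. Let p be the pumping length given by the pumping lemma.
Let q be a prime with q ≥ p+2 (infinitely many primes exist), and take w = 0^q ∈ L with |w| = q ≥ p.
The pumping lemma gives a decomposition w = xyz where |xy| ≤ p and |y| > 0.
Then y = 0^k for some k with 1 ≤ k ≤ p.
Since 1 ≤ k ≤ p, |xz| = q-k. Pump with i = q+1: |xy^{q+1}z| = (q-k)+(q+1)k = q+qk = q(1+k), which is composite (both factors ≥ 2). So xy^{q+1}z = 0^{q(1+k)} ∉ L.
Contradiction. Therefore L is not regular.

0^{q(1+k)}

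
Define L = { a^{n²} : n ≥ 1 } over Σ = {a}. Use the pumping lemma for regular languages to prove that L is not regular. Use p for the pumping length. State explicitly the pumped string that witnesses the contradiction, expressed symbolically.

Assume L is regular; let p be its pumping constant.
Take w = a^{p²} ∈ L with |w| = p² ≥ p.
By the pumping lemma, w = xyz with |xy| ≤ p and y is nonempty.
Then y = a^k for some k with 1 ≤ k ≤ p.
Pump with i = 2: xy^2z = a^{p²+k}. Since 1 ≤ k ≤ p, p² < p²+k ≤ p²+p < (p+1)², so p²+k lies strictly between consecutive squares and is not a perfect square. So xy^2z ∉ L.
This is a contradiction; hence L is not regular.

a^{p²+k}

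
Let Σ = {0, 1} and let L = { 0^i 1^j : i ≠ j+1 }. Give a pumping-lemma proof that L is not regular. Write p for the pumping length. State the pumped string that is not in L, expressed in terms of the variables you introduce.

Toward a contradiction, assume L is regular with pumping length p.
Choose w = 0^p 1^{p+p!-1}. Since p ≠ (p+p!-1)+1 = p+p!, w ∈ L; and |w| ≥ p.
Write w = xyz as guaranteed by the lemma, with |xy| ≤ p and |y| ≥ 1.
Since the first p symbols of w are all 0's and |xy| ≤ p, y lies entirely in the leading 0-block: y = 0^k for some k with 1 ≤ k ≤ p.
Since 1 ≤ k ≤ p, k divides p!; set t = 1 + p!/k. Then xy^t z has p + (p!/k)·k = p + p! copies of 0. Now the 0-count is p+p! and (1-count)+1 = (p+p!-1)+1 = p+p!, so i ≠ j+1 fails. So xy^t z = 0^{p+p!} 1^{p+p!-1} ∉ L.
Contradiction. Therefore L is not regular.

0^{p+p!} 1^{p+p!-1}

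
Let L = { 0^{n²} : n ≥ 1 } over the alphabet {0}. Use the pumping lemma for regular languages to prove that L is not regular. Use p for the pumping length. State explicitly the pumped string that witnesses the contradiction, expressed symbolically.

0^{p²+k}

Suppose for contradiction that L is regular, and let p be the pumping length.
Take w = 0^{p²} ∈ L with |w| = p² ≥ p.
By the pumping lemma, w = xyz with |xy| ≤ p and |y| ≥ 1.
Then y = 0^k for some k with 1 ≤ k ≤ p.
Pump with i = 2: xy^2z = 0^{p²+k}. Since 1 ≤ k ≤ p, p² < p²+k ≤ p²+p < (p+1)², so p²+k lies strictly between consecutive squares and is not a perfect square. So xy^2z ∉ L.
Contradiction. Therefore L is not regular.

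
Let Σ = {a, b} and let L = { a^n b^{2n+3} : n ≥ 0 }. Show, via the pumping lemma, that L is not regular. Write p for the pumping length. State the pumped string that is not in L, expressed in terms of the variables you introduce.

a^{p+k} b^{2p+3}

Toward a contradiction, assume L is regular with pumping length p.
Let w = a^p b^{2p+3} ∈ L; note |w| = 3p+3 ≥ p.
By the pumping lemma, w = xyz with |xy| ≤ p and |y| > 0.
Because |xy| ≤ p and w begins with p copies of a, we have y = a^k with 1 ≤ k ≤ p.
Pump with i = 2: xy^2z = a^{p+k} b^{2p+3}. For this to lie in L we would need 2p+3 = 2(p+k)+3, which forces k = 0. But k ≥ 1, so xy^2z ∉ L.
This is a contradiction; hence L is not regular.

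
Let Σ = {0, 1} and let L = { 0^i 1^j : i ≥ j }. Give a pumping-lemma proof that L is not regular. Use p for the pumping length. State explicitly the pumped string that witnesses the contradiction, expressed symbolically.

Toward a contradiction, assume L is regular with pumping length p.
Choose w = 0^p 1^p ∈ L, with |w| = 2p ≥ p.
By the pumping lemma, w = xyz with |xy| ≤ p and |y| > 0.
Since the first p symbols of w are all 0's and |xy| ≤ p, y lies entirely in the leading 0-block: y = 0^k for some k with 1 ≤ k ≤ p.
Consider xy^0z = xz = 0^{p-k} 1^p. Since k ≥ 1, the 0-count p-k is less than p, so i ≥ j fails; thus xz ∉ L.
Contradiction. Therefore L is not regular.

0^{p-k} 1^p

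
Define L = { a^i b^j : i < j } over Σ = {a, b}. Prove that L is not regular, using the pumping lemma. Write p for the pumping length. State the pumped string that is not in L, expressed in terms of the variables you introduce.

a^{p+k} b^{p+1}

Assume L is regular; let p be its pumping constant.
Choose w = a^p b^{p+1} ∈ L, with |w| = 2p+1 ≥ p.
The pumping lemma gives a decomposition w = xyz where |xy| ≤ p and y is nonempty.
Since the first p symbols of w are all a's and |xy| ≤ p, y lies entirely in the leading a-block: y = a^k for some k with 1 ≤ k ≤ p.
Consider xy^2z = a^{p+k} b^{p+1}. Since k ≥ 1, the a-count p+k is at least p+1, so i < j fails; thus xy^2z ∉ L.
Contradiction. Therefore L is not regular.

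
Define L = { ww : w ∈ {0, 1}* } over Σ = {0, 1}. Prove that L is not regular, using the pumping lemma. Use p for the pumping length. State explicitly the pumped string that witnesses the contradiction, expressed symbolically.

0^{p+k} 1^p 0^p 1^p

Suppose for contradiction that L is regular, and let p be the pumping length.
Take w = 0^p 1^p 0^p 1^p = uu where u = 0^p1^p; then w ∈ L and |w| = 4p ≥ p.
The pumping lemma gives a decomposition w = xyz where |xy| ≤ p and y is nonempty.
Because |xy| ≤ p and w begins with p copies of 0, we have y = 0^k with 1 ≤ k ≤ p.
Pump with i = 2: xy^2z = 0^{p+k} 1^p 0^p 1^p, of length 4p+k. Suppose this equals vv. The string starts with 0 and ends with 1, so v does too; thus the boundary between the two copies of v is a 1→0 transition. There is exactly one such transition, at position 2p+k, so |v| = 2p+k and |vv| = 4p+2k ≠ 4p+k since k ≥ 1. So xy^2z ∉ L.
This is a contradiction; hence L is not regular.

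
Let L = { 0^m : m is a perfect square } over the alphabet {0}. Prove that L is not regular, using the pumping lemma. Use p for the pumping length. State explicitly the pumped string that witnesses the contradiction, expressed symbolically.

Toward a contradiction, assume L is regular with pumping length p.
Take w = 0^{p²} ∈ L with |w| = p² ≥ p.
Write w = xyz as guaranteed by the lemma, with |xy| ≤ p and |y| ≥ 1.
Then y = 0^k for some k with 1 ≤ k ≤ p.
Pump with i = 2: xy^2z = 0^{p²+k}. Since 1 ≤ k ≤ p, p² < p²+k ≤ p²+p < (p+1)², so p²+k lies strictly between consecutive squares and is not a perfect square. So xy^2z ∉ L.
This contradicts the pumping lemma, so L is not regular.

0^{p²+k}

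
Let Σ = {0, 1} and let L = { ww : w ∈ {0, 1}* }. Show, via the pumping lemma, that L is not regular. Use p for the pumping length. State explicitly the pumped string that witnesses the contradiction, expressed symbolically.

Suppose for contradiction that L is regular, and let p be the pumping length.
Take w = 0^p 1^p 0^p 1^p = uu where u = 0^p1^p; then w ∈ L and |w| = 4p ≥ p.
Write w = xyz as guaranteed by the lemma, with |xy| ≤ p and y is nonempty.
Since the first p symbols of w are all 0's and |xy| ≤ p, y lies entirely in the leading 0-block: y = 0^k for some k with 1 ≤ k ≤ p.
Pump with i = 2: xy^2z = 0^{p+k} 1^p 0^p 1^p, of length 4p+k. Suppose this equals vv. The string starts with 0 and ends with 1, so v does too; thus the boundary between the two copies of v is a 1→0 transition. There is exactly one such transition, at position 2p+k, so |v| = 2p+k and |vv| = 4p+2k ≠ 4p+k since k ≥ 1. So xy^2z ∉ L.
This contradicts the pumping lemma, so L is not regular.

0^{p+k} 1^p 0^p 1^p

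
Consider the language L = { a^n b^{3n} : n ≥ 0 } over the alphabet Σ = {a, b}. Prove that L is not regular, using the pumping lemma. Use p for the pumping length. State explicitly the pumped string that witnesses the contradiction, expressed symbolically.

a^{p+k} b^{3p}

Suppose for contradiction that L is regular, and let p be the pumping length.
Take w = a^p b^{3p}. Then w ∈ L and |w| = 4p ≥ p.
The pumping lemma gives a decomposition w = xyz where |xy| ≤ p and |y| ≥ 1.
Because |xy| ≤ p and w begins with p copies of a, we have y = a^k with 1 ≤ k ≤ p.
Pump with i = 2: xy^2z = a^{p+k} b^{3p}. For this to lie in L we would need 3p = 3(p+k), which forces k = 0. But k ≥ 1, so xy^2z ∉ L.
This is a contradiction; hence L is not regular.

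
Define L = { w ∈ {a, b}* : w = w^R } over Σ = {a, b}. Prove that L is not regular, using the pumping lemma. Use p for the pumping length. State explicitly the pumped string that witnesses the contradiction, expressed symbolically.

Suppose for contradiction that L is regular, and let p be the pumping length.
Take w = a^p b a^p, a palindrome of length 2p+1 ≥ p.
Write w = xyz as guaranteed by the lemma, with |xy| ≤ p and |y| > 0.
Since the first p symbols of w are all a's and |xy| ≤ p, y lies entirely in the leading a-block: y = a^k for some k with 1 ≤ k ≤ p.
Pump with i = 2: xy^2z = a^{p+k} b a^p. Its reverse is a^p b a^{p+k}, which differs from xy^2z since k ≥ 1. So xy^2z is not a palindrome and xy^2z ∉ L.
This is a contradiction; hence L is not regular.

a^{p+k} b a^p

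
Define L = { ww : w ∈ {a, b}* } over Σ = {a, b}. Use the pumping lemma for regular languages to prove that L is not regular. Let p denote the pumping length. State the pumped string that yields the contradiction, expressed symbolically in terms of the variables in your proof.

Assume L is regular. Let p be the pumping length given by the pumping lemma.
Take w = a^p b^p a^p b^p = uu where u = a^pb^p; then w ∈ L and |w| = 4p ≥ p.
The pumping lemma gives a decomposition w = xyz where |xy| ≤ p and y is nonempty.
Since the first p symbols of w are all a's and |xy| ≤ p, y lies entirely in the leading a-block: y = a^k for some k with 1 ≤ k ≤ p.
Pump with i = 2: xy^2z = a^{p+k} b^p a^p b^p, of length 4p+k. Suppose this equals vv. The string starts with a and ends with b, so v does too; thus the boundary between the two copies of v is a b→a transition. There is exactly one such transition, at position 2p+k, so |v| = 2p+k and |vv| = 4p+2k ≠ 4p+k since k ≥ 1. So xy^2z ∉ L.
This contradicts the pumping lemma, so L is not regular.

a^{p+k} b^p a^p b^p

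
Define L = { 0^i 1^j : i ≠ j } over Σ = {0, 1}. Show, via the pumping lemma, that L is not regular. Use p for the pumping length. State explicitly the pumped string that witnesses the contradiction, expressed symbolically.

0^{p+p!} 1^{p+p!}

Assume L is regular. Let p be the pumping length given by the pumping lemma.
Choose w = 0^p 1^{p+p!}. Since p ≠ p+p!, w ∈ L; and |w| ≥ p.
Write w = xyz as guaranteed by the lemma, with |xy| ≤ p and |y| ≥ 1.
Because |xy| ≤ p and w begins with p copies of 0, we have y = 0^k with 1 ≤ k ≤ p.
Since 1 ≤ k ≤ p, k divides p!; set t = 1 + p!/k. Then xy^t z has p + (p!/k)·k = p + p! copies of 0. Now the 0-count equals the 1-count, so i ≠ j fails. So xy^t z = 0^{p+p!} 1^{p+p!} ∉ L.
This is a contradiction; hence L is not regular.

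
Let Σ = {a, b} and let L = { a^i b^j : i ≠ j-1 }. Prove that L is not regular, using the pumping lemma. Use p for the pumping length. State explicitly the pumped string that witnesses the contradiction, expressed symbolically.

Assume L is regular. Let p be the pumping length given by the pumping lemma.
Choose w = a^p b^{p+p!+1}. Since p ≠ (p+p!+1)-1 = p+p!, w ∈ L; and |w| ≥ p.
By the pumping lemma, w = xyz with |xy| ≤ p and y is nonempty.
The first p characters of w are a's, so xy (and hence y) consists only of a's. Write y = a^k, 1 ≤ k ≤ p.
Since 1 ≤ k ≤ p, k divides p!; set t = 1 + p!/k. Then xy^t z has p + (p!/k)·k = p + p! copies of a. Now the a-count is p+p! and (b-count)-1 = (p+p!+1)-1 = p+p!, so i ≠ j-1 fails. So xy^t z = a^{p+p!} b^{p+p!+1} ∉ L.
Contradiction. Therefore L is not regular.

a^{p+p!} b^{p+p!+1}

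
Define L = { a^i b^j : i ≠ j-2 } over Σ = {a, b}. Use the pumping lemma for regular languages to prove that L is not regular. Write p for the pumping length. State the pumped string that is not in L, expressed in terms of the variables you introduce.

a^{p+p!} b^{p+p!+2}

Toward a contradiction, assume L is regular with pumping length p.
Choose w = a^p b^{p+p!+2}. Since p ≠ (p+p!+2)-2 = p+p!, w ∈ L; and |w| ≥ p.
By the pumping lemma, w = xyz with |xy| ≤ p and |y| ≥ 1.
Because |xy| ≤ p and w begins with p copies of a, we have y = a^k with 1 ≤ k ≤ p.
Since 1 ≤ k ≤ p, k divides p!; set t = 1 + p!/k. Then xy^t z has p + (p!/k)·k = p + p! copies of a. Now the a-count is p+p! and (b-count)-2 = (p+p!+2)-2 = p+p!, so i ≠ j-2 fails. So xy^t z = a^{p+p!} b^{p+p!+2} ∉ L.
This is a contradiction; hence L is not regular.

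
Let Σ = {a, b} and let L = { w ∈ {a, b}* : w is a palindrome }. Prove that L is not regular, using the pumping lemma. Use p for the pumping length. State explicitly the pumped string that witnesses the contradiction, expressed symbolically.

Suppose for contradiction that L is regular, and let p be the pumping length.
Take w = a^p b a^p, a palindrome of length 2p+1 ≥ p.
The pumping lemma gives a decomposition w = xyz where |xy| ≤ p and |y| > 0.
Since the first p symbols of w are all a's and |xy| ≤ p, y lies entirely in the leading a-block: y = a^k for some k with 1 ≤ k ≤ p.
Pump with i = 2: xy^2z = a^{p+k} b a^p. Its reverse is a^p b a^{p+k}, which differs from xy^2z since k ≥ 1. So xy^2z is not a palindrome and xy^2z ∉ L.
This is a contradiction; hence L is not regular.

a^{p+k} b a^p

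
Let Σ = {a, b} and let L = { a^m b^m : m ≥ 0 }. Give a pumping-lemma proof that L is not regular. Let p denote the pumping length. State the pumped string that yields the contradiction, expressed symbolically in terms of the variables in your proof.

a^{p+k} b^p

Suppose for contradiction that L is regular, and let p be the pumping length.
Choose w = a^p b^p, which is in L with |w| = 2p ≥ p.
The pumping lemma gives a decomposition w = xyz where |xy| ≤ p and |y| ≥ 1.
Since the first p symbols of w are all a's and |xy| ≤ p, y lies entirely in the leading a-block: y = a^k for some k with 1 ≤ k ≤ p.
Pump with i = 2: xy^2z = a^{p+k} b^p. For this to lie in L we would need p = p+k, which forces k = 0. But k ≥ 1, so xy^2z ∉ L.
This is a contradiction; hence L is not regular.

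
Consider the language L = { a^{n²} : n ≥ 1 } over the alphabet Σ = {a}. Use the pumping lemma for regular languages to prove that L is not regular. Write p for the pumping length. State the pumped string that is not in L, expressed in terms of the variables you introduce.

Suppose for contradiction that L is regular, and let p be the pumping length.
Take w = a^{p²} ∈ L with |w| = p² ≥ p.
By the pumping lemma, w = xyz with |xy| ≤ p and y is nonempty.
Then y = a^k for some k with 1 ≤ k ≤ p.
Pump with i = 2: xy^2z = a^{p²+k}. Since 1 ≤ k ≤ p, p² < p²+k ≤ p²+p < (p+1)², so p²+k lies strictly between consecutive squares and is not a perfect square. So xy^2z ∉ L.
This contradicts the pumping lemma, so L is not regular.

a^{p²+k}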